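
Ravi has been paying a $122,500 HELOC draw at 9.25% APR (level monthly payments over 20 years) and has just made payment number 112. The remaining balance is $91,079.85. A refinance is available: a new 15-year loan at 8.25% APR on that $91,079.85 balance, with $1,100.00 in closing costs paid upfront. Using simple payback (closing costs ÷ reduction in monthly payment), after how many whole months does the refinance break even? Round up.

5 months

Current payment = 122,500 × 9.25%/12 / (1 − (1+0.0077083)^−240) = $1,121.94.
Refinanced payment = 91,079.85 × 0.0068750 / (1 − (1+0.0068750)^−180) = $883.60.
Monthly savings = $1,121.94 − $883.60 = $238.34.
Break-even = $1,100.00 / $238.34 = 4.62 → 5 months.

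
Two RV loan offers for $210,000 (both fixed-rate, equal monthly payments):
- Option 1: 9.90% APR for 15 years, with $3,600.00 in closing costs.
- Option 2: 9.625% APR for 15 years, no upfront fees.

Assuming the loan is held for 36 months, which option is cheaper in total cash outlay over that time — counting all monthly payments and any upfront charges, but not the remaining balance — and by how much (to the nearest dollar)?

Option 2 by $4,864

Option 1: at 9.90% the monthly rate is 0.0082500, so the payment is 210,000 × 0.0082500 / (1 − 1.0082500^−180) = $2,243.84.
Option 2: at 9.625% the monthly rate is 0.0080208, so the payment is 210,000 × 0.0080208 / (1 − 1.0080208^−180) = $2,208.74.
Over 36 months: Option 1 costs 36 × $2,243.84 + $3,600.00 = $84,378.24; Option 2 costs 36 × $2,208.74 = $79,514.64.
Option 2 is cheaper by $84,378.24 − $79,514.64 = $4,863.60.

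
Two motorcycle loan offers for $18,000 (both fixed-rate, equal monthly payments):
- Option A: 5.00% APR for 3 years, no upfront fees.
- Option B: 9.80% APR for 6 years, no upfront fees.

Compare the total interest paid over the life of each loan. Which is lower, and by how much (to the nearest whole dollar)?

Option A by $4,458

Option A: at 5.00% the monthly rate is 0.0041667, so the payment is 18,000 × 0.0041667 / (1 − 1.0041667^−36) = $539.48.
Total interest on Option A = 36 × $539.48 − $18,000 = $1,421.28.
Option B: monthly rate = 9.8%/12 = 0.0081667; payment = 18,000 × 0.0081667 / (1 − (1+0.0081667)^−72) = $331.65.
Total interest on Option B = 72 × $331.65 − $18,000 = $5,878.80.
Option A is lower by $4,457.52.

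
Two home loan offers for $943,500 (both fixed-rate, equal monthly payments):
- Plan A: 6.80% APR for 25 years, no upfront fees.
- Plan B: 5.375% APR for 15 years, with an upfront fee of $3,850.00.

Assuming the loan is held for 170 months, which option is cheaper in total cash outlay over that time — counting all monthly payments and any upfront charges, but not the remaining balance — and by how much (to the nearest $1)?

Plan A by $190,539

Plan A: monthly rate = 6.8%/12 = 0.0056667; payment = 943,500 × 0.0056667 / (1 − (1+0.0056667)^−300) = $6,548.57.
Plan B: at 5.375% the monthly rate is 0.0044792, so the payment is 943,500 × 0.0044792 / (1 − 1.0044792^−180) = $7,646.74.
Over 170 months: Plan A costs 170 × $6,548.57 = $1,113,256.90; Plan B costs 170 × $7,646.74 + $3,850.00 = $1,303,795.80.
Plan A is cheaper by $1,303,795.80 − $1,113,256.90 = $190,538.90.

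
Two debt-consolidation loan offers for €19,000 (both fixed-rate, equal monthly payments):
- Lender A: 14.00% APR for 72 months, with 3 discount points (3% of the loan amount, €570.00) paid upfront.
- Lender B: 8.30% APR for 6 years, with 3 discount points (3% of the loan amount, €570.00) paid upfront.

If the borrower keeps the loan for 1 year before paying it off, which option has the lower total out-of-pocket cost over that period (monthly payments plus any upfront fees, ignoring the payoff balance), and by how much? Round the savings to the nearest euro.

Lender B by €667

Lender A: at 14.00% the monthly rate is 0.0116667, so the payment is 19,000 × 0.0116667 / (1 − 1.0116667^−72) = €391.51.
Lender B: at 8.30% the monthly rate is 0.0069167, so the payment is 19,000 × 0.0069167 / (1 − 1.0069167^−72) = €335.92.
Over 12 months: Lender A costs 12 × €391.51 + €570.00 = €5,268.12; Lender B costs 12 × €335.92 + €570.00 = €4,601.04.
Lender B is cheaper by €5,268.12 − €4,601.04 = €667.08.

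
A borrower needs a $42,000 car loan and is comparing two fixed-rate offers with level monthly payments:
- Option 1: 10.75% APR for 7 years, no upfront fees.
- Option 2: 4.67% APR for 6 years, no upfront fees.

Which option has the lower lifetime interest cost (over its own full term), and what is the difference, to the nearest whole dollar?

Option 2 by $11,705

Option 1: at 10.75% the monthly rate is 0.0089583, so the payment is 42,000 × 0.0089583 / (1 − 1.0089583^−84) = $713.63.
Total interest on Option 1 = 84 × $713.63 − $42,000 = $17,944.92.
Option 2: at 4.67% the monthly rate is 0.0038917, so the payment is 42,000 × 0.0038917 / (1 − 1.0038917^−72) = $670.00.
Total interest on Option 2 = 72 × $670.00 − $42,000 = $6,240.00.
Option 2 is lower by $11,704.92.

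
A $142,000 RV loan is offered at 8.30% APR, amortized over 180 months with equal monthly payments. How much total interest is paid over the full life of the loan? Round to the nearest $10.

Monthly rate = 8.3%/12 = 0.0069167; payment = 142,000 × 0.0069167 / (1 − (1+0.0069167)^−180) = $1,381.73.
Total paid = 180 × $1,381.73 = $248,711.40; interest = $248,711.40 − $142,000 = $106,711.40.

$106,710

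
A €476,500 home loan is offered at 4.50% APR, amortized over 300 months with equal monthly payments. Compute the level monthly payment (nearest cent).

€2,648.54

At 4.50% the monthly rate is 0.0037500, so the payment is 476,500 × 0.0037500 / (1 − 1.0037500^−300) = €2,648.54.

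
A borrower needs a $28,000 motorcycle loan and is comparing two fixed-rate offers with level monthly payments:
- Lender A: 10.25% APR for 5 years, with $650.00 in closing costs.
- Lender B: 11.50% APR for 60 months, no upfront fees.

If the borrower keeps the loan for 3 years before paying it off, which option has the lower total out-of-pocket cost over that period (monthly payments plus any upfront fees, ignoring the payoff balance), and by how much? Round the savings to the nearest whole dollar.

Lender B by $23

Lender A: monthly rate = 10.25%/12 = 0.0085417; payment = 28,000 × 0.0085417 / (1 − (1+0.0085417)^−60) = $598.37.
Lender B: monthly rate = 11.5%/12 = 0.0095833; payment = 28,000 × 0.0095833 / (1 − (1+0.0095833)^−60) = $615.79.
Over 36 months: Lender A costs 36 × $598.37 + $650.00 = $22,191.32; Lender B costs 36 × $615.79 = $22,168.44.
Lender B is cheaper by $22,191.32 − $22,168.44 = $22.88.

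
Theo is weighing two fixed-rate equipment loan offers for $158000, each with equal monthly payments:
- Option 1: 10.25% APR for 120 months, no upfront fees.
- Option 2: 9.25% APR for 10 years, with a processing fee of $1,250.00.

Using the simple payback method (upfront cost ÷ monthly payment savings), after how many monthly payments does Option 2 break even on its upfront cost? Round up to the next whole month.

Option 1: monthly rate = 10.25%/12 = 0.0085417; payment = 158,000 × 0.0085417 / (1 − (1+0.0085417)^−120) = $2,109.92.
Option 2: at 9.25% the monthly rate is 0.0077083, so the payment is 158,000 × 0.0077083 / (1 − 1.0077083^−120) = $2,022.92.
Monthly savings = $2,109.92 − $2,022.92 = $87.00.
Break-even = $1,250.00 / $87.00 = 14.37 → 15 months.

15 months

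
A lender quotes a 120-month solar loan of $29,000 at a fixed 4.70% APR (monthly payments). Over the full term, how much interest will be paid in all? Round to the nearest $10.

$7,400

Monthly rate = 4.7%/12 = 0.0039167; payment = 29,000 × 0.0039167 / (1 − (1+0.0039167)^−120) = $303.36.
Total paid = 120 × $303.36 = $36,403.20; interest = $36,403.20 − $29,000 = $7,403.20.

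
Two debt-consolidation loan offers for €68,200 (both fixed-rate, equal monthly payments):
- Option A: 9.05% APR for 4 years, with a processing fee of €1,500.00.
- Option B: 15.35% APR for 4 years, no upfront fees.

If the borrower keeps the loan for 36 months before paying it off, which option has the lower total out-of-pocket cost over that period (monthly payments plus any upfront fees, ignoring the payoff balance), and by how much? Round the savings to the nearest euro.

Option A by €6,110

Option A: monthly rate = 9.05%/12 = 0.0075417; payment = 68,200 × 0.0075417 / (1 − (1+0.0075417)^−48) = €1,698.78.
Option B: at 15.35% the monthly rate is 0.0127917, so the payment is 68,200 × 0.0127917 / (1 − 1.0127917^−48) = €1,910.18.
Over 36 months: Option A costs 36 × €1,698.78 + €1,500.00 = €62,656.08; Option B costs 36 × €1,910.18 = €68,766.48.
Option A is cheaper by €68,766.48 − €62,656.08 = €6,110.40.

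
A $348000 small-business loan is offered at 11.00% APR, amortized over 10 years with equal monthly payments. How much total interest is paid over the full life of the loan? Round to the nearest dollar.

Monthly rate = 11%/12 = 0.0091667; payment = 348,000 × 0.0091667 / (1 − (1+0.0091667)^−120) = $4,793.70.
Total paid = 120 × $4,793.70 = $575,244.00; interest = $575,244.00 − $348,000 = $227,244.00.

$227,244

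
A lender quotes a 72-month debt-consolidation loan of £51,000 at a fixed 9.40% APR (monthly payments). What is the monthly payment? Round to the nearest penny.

£929.46

Monthly rate = 9.4%/12 = 0.0078333; payment = 51,000 × 0.0078333 / (1 − (1+0.0078333)^−72) = £929.46.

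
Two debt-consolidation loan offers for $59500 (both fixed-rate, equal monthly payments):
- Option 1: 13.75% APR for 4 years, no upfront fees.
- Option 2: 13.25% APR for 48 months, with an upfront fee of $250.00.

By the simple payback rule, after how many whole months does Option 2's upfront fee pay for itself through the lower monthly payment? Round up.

Option 1: monthly rate = 13.75%/12 = 0.0114583; payment = 59,500 × 0.0114583 / (1 − (1+0.0114583)^−48) = $1,618.47.
Option 2: at 13.25% the monthly rate is 0.0110417, so the payment is 59,500 × 0.0110417 / (1 − 1.0110417^−48) = $1,603.63.
Monthly savings = $1,618.47 − $1,603.63 = $14.84.
Break-even = $250.00 / $14.84 = 16.85 → 17 months.

17 months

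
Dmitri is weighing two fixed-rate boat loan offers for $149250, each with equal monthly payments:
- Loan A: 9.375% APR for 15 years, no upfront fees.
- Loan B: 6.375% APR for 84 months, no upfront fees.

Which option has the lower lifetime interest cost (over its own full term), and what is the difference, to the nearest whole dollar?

Loan A: monthly rate = 9.375%/12 = 0.0078125; payment = 149,250 × 0.0078125 / (1 − (1+0.0078125)^−180) = $1,547.27.
Total interest on Loan A = 180 × $1,547.27 − $149,250 = $129,258.60.
Loan B: at 6.375% the monthly rate is 0.0053125, so the payment is 149,250 × 0.0053125 / (1 − 1.0053125^−84) = $2,207.26.
Total interest on Loan B = 84 × $2,207.26 − $149,250 = $36,159.84.
Loan B is lower by $93,098.76.

Loan B by $93,099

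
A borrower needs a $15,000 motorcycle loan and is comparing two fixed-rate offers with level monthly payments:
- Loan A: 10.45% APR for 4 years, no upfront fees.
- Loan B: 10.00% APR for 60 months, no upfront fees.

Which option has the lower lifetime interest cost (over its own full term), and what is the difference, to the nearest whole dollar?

Loan A by $705

Loan A: monthly rate = 10.45%/12 = 0.0087083; payment = 15,000 × 0.0087083 / (1 − (1+0.0087083)^−48) = $383.69.
Total interest on Loan A = 48 × $383.69 − $15,000 = $3,417.12.
Loan B: at 10.00% the monthly rate is 0.0083333, so the payment is 15,000 × 0.0083333 / (1 − 1.0083333^−60) = $318.71.
Total interest on Loan B = 60 × $318.71 − $15,000 = $4,122.60.
Loan A is lower by $705.48.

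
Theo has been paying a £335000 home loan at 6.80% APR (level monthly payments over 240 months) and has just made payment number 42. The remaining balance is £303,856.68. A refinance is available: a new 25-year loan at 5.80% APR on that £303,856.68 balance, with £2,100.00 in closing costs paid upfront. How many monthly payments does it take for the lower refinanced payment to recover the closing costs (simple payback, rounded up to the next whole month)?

4 months

Current payment = 335,000 × 6.8%/12 / (1 − (1+0.0056667)^−240) = £2,557.19.
Refinanced payment = 303,856.68 × 0.0048333 / (1 − (1+0.0048333)^−300) = £1,920.77.
Monthly savings = £2,557.19 − £1,920.77 = £636.42.
Break-even = £2,100.00 / £636.42 = 3.30 → 4 months.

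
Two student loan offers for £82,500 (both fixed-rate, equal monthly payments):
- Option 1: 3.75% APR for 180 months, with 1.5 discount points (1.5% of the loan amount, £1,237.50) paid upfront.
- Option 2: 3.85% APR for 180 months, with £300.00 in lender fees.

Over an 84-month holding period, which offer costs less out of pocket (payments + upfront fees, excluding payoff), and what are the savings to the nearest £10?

Option 1: monthly rate = 3.75%/12 = 0.0031250; payment = 82,500 × 0.0031250 / (1 − (1+0.0031250)^−180) = £599.96.
Option 2: at 3.85% the monthly rate is 0.0032083, so the payment is 82,500 × 0.0032083 / (1 − 1.0032083^−180) = £604.06.
Over 84 months: Option 1 costs 84 × £599.96 + £1,237.50 = £51,634.14; Option 2 costs 84 × £604.06 + £300.00 = £51,041.04.
Option 2 is cheaper by £51,634.14 − £51,041.04 = £593.10.

Option 2 by £590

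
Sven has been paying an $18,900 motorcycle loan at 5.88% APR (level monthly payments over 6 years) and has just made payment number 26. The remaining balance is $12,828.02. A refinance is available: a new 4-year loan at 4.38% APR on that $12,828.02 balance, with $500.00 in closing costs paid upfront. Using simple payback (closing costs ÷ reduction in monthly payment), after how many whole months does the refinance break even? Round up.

25 months

Current payment = 18,900 × 5.88%/12 / (1 − (1+0.0049000)^−72) = $312.16.
Refinanced payment = 12,828.02 × 0.0036500 / (1 − (1+0.0036500)^−48) = $291.83.
Monthly savings = $312.16 − $291.83 = $20.33.
Break-even = $500.00 / $20.33 = 24.59 → 25 months.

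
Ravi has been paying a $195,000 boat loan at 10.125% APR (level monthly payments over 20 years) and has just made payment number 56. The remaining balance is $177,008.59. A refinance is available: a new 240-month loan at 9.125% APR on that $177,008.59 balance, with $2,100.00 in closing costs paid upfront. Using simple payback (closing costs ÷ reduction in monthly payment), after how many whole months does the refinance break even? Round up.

Current payment = 195,000 × 10.125%/12 / (1 − (1+0.0084375)^−240) = $1,897.97.
Refinanced payment = 177,008.59 × 0.0076042 / (1 − (1+0.0076042)^−240) = $1,606.85.
Monthly savings = $1,897.97 − $1,606.85 = $291.12.
Break-even = $2,100.00 / $291.12 = 7.21 → 8 months.

8 months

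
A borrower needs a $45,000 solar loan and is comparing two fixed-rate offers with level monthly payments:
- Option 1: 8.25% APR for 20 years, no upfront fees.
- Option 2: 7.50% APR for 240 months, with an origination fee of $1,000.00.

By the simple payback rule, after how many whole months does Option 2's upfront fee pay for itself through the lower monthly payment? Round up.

Option 1: at 8.25% the monthly rate is 0.0068750, so the payment is 45,000 × 0.0068750 / (1 − 1.0068750^−240) = $383.43.
Option 2: at 7.50% the monthly rate is 0.0062500, so the payment is 45,000 × 0.0062500 / (1 − 1.0062500^−240) = $362.52.
Monthly savings = $383.43 − $362.52 = $20.91.
Break-even = $1,000.00 / $20.91 = 47.82 → 48 months.

48 months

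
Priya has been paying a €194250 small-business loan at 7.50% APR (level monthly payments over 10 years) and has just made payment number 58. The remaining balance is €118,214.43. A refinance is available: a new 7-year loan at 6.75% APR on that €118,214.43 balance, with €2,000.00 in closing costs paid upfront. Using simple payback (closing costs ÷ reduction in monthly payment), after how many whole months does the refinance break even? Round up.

4 months

Current payment = 194,250 × 7.5%/12 / (1 − (1+0.0062500)^−120) = €2,305.78.
Refinanced payment = 118,214.43 × 0.0056250 / (1 − (1+0.0056250)^−84) = €1,769.76.
Monthly savings = €2,305.78 − €1,769.76 = €536.02.
Break-even = €2,000.00 / €536.02 = 3.73 → 4 months.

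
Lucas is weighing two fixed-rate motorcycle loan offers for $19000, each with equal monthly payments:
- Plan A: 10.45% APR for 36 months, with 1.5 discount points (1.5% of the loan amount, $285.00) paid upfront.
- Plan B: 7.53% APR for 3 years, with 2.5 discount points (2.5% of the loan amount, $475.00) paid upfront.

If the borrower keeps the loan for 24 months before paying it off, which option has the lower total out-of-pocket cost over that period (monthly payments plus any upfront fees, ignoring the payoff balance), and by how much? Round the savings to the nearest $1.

Plan A: at 10.45% the monthly rate is 0.0087083, so the payment is 19,000 × 0.0087083 / (1 − 1.0087083^−36) = $617.10.
Plan B: at 7.53% the monthly rate is 0.0062750, so the payment is 19,000 × 0.0062750 / (1 − 1.0062750^−36) = $591.28.
Over 24 months: Plan A costs 24 × $617.10 + $285.00 = $15,095.40; Plan B costs 24 × $591.28 + $475.00 = $14,665.72.
Plan B is cheaper by $15,095.40 − $14,665.72 = $429.68.

Plan B by $430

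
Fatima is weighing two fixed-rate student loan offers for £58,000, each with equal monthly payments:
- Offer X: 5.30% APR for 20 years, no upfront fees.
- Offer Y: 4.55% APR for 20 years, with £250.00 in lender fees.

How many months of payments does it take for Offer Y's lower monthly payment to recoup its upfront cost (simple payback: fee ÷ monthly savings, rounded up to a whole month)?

11 months

Offer X: at 5.30% the monthly rate is 0.0044167, so the payment is 58,000 × 0.0044167 / (1 − 1.0044167^−240) = £392.45.
Offer Y: monthly rate = 4.55%/12 = 0.0037917; payment = 58,000 × 0.0037917 / (1 − (1+0.0037917)^−240) = £368.50.
Monthly savings = £392.45 − £368.50 = £23.95.
Break-even = £250.00 / £23.95 = 10.44 → 11 months.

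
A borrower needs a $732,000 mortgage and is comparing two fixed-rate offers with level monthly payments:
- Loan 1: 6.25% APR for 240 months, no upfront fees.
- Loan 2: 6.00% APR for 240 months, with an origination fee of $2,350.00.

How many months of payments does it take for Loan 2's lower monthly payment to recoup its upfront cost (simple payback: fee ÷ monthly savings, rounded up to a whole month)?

Loan 1: monthly rate = 6.25%/12 = 0.0052083; payment = 732,000 × 0.0052083 / (1 − (1+0.0052083)^−240) = $5,350.39.
Loan 2: at 6.00% the monthly rate is 0.0050000, so the payment is 732,000 × 0.0050000 / (1 − 1.0050000^−240) = $5,244.28.
Monthly savings = $5,350.39 − $5,244.28 = $106.11.
Break-even = $2,350.00 / $106.11 = 22.15 → 23 months.

23 months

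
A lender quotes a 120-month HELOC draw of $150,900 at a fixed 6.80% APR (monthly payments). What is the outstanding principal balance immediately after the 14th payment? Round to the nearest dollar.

$138,095

With monthly rate i = 6.8%/12 = 0.0056667, the balance after k of n payments is P · [(1+i)^n − (1+i)^k] / [(1+i)^n − 1].
(1+0.0056667)^120 = 1.97009267 and (1+0.0056667)^14 = 1.08232272, so the balance is 150,900 × (1.97009267 − 1.08232272) / (1.97009267 − 1) = $138,094.52.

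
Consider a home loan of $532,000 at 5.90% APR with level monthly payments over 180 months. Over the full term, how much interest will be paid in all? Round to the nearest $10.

$270,910

Monthly rate = 5.9%/12 = 0.0049167; payment = 532,000 × 0.0049167 / (1 − (1+0.0049167)^−180) = $4,460.63.
Total paid = 180 × $4,460.63 = $802,913.40; interest = $802,913.40 − $532,000 = $270,913.40.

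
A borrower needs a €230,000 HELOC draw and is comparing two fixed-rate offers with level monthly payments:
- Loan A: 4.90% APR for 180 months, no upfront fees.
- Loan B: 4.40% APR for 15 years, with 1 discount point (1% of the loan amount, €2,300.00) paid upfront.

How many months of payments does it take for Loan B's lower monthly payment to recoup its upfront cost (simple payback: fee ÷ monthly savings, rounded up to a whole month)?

Loan A: monthly rate = 4.9%/12 = 0.0040833; payment = 230,000 × 0.0040833 / (1 − (1+0.0040833)^−180) = €1,806.87.
Loan B: monthly rate = 4.4%/12 = 0.0036667; payment = 230,000 × 0.0036667 / (1 − (1+0.0036667)^−180) = €1,747.75.
Monthly savings = €1,806.87 − €1,747.75 = €59.12.
Break-even = €2,300.00 / €59.12 = 38.90 → 39 months.

39 months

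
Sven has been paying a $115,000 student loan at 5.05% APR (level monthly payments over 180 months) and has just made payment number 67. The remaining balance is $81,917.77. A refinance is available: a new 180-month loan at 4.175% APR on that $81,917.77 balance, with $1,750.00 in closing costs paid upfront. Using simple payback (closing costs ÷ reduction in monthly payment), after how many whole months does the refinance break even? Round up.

6 months

Current payment = 115,000 × 5.05%/12 / (1 − (1+0.0042083)^−180) = $912.41.
Refinanced payment = 81,917.77 × 0.0034792 / (1 − (1+0.0034792)^−180) = $613.14.
Monthly savings = $912.41 − $613.14 = $299.27.
Break-even = $1,750.00 / $299.27 = 5.85 → 6 months.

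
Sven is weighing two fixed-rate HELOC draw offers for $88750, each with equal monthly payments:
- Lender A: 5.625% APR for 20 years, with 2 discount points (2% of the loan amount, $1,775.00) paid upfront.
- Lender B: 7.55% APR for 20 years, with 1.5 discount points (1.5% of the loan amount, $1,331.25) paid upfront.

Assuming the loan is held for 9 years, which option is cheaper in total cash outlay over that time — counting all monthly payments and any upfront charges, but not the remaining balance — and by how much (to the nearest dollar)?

Lender A: monthly rate = 5.625%/12 = 0.0046875; payment = 88,750 × 0.0046875 / (1 − (1+0.0046875)^−240) = $616.78.
Lender B: monthly rate = 7.55%/12 = 0.0062917; payment = 88,750 × 0.0062917 / (1 − (1+0.0062917)^−240) = $717.68.
Over 108 months: Lender A costs 108 × $616.78 + $1,775.00 = $68,387.24; Lender B costs 108 × $717.68 + $1,331.25 = $78,840.69.
Lender A is cheaper by $78,840.69 − $68,387.24 = $10,453.45.

Lender A by $10,453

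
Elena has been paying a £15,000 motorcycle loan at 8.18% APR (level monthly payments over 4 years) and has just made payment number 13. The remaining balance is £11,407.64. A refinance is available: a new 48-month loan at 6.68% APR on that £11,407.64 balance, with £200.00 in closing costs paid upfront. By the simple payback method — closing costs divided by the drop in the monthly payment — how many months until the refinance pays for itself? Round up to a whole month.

3 months

Current payment = 15,000 × 8.18%/12 / (1 − (1+0.0068167)^−48) = £367.46.
Refinanced payment = 11,407.64 × 0.0055667 / (1 − (1+0.0055667)^−48) = £271.48.
Monthly savings = £367.46 − £271.48 = £95.98.
Break-even = £200.00 / £95.98 = 2.08 → 3 months.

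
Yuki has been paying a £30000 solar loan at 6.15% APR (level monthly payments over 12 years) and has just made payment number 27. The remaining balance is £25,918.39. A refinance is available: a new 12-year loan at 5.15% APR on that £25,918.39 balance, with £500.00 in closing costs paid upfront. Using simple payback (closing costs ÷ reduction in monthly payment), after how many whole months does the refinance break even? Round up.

10 months

Current payment = 30,000 × 6.15%/12 / (1 − (1+0.0051250)^−144) = £295.09.
Refinanced payment = 25,918.39 × 0.0042917 / (1 − (1+0.0042917)^−144) = £241.67.
Monthly savings = £295.09 − £241.67 = £53.42.
Break-even = £500.00 / £53.42 = 9.36 → 10 months.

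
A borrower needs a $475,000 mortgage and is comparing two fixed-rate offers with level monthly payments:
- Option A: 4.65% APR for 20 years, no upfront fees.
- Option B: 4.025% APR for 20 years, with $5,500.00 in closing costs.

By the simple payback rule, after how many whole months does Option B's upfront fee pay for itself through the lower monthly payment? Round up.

Option A: at 4.65% the monthly rate is 0.0038750, so the payment is 475,000 × 0.0038750 / (1 − 1.0038750^−240) = $3,043.68.
Option B: monthly rate = 4.025%/12 = 0.0033542; payment = 475,000 × 0.0033542 / (1 − (1+0.0033542)^−240) = $2,884.67.
Monthly savings = $3,043.68 − $2,884.67 = $159.01.
Break-even = $5,500.00 / $159.01 = 34.59 → 35 months.

35 months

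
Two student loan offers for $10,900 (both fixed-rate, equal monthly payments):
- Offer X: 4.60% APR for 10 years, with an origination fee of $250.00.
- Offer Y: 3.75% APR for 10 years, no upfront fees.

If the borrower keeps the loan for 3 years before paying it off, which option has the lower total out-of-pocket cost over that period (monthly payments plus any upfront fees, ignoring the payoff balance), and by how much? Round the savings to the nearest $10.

Offer X: monthly rate = 4.6%/12 = 0.0038333; payment = 10,900 × 0.0038333 / (1 − (1+0.0038333)^−120) = $113.49.
Offer Y: monthly rate = 3.75%/12 = 0.0031250; payment = 10,900 × 0.0031250 / (1 − (1+0.0031250)^−120) = $109.07.
Over 36 months: Offer X costs 36 × $113.49 + $250.00 = $4,335.64; Offer Y costs 36 × $109.07 = $3,926.52.
Offer Y is cheaper by $4,335.64 − $3,926.52 = $409.12.

Offer Y by $410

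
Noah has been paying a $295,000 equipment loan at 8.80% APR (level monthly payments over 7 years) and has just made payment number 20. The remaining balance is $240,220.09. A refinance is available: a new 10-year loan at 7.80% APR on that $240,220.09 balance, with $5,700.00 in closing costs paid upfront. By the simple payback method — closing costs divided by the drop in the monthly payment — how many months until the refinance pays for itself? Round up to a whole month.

Current payment = 295,000 × 8.8%/12 / (1 − (1+0.0073333)^−84) = $4,716.39.
Refinanced payment = 240,220.09 × 0.0065000 / (1 − (1+0.0065000)^−120) = $2,889.21.
Monthly savings = $4,716.39 − $2,889.21 = $1,827.18.
Break-even = $5,700.00 / $1,827.18 = 3.12 → 4 months.

4 months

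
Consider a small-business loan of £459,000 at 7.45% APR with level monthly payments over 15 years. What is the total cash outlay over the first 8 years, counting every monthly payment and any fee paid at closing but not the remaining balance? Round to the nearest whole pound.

At 7.45% the monthly rate is 0.0062083, so the payment is 459,000 × 0.0062083 / (1 − 1.0062083^−180) = £4,241.96.
Total outlay = 96 × £4,241.96 = £407,228.16.

£407,228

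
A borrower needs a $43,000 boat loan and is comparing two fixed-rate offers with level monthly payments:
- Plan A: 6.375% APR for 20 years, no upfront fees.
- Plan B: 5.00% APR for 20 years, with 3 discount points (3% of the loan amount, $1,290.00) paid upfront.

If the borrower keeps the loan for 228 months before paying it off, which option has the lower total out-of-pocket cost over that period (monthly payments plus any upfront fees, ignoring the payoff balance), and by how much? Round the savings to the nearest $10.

Plan B by $6,380

Plan A: monthly rate = 6.375%/12 = 0.0053125; payment = 43,000 × 0.0053125 / (1 − (1+0.0053125)^−240) = $317.44.
Plan B: at 5.00% the monthly rate is 0.0041667, so the payment is 43,000 × 0.0041667 / (1 − 1.0041667^−240) = $283.78.
Over 228 months: Plan A costs 228 × $317.44 = $72,376.32; Plan B costs 228 × $283.78 + $1,290.00 = $65,991.84.
Plan B is cheaper by $72,376.32 − $65,991.84 = $6,384.48.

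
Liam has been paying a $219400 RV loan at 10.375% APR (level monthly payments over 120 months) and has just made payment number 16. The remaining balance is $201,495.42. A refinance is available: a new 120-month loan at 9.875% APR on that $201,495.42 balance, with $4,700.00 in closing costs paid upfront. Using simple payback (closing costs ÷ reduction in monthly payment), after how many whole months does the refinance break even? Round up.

16 months

Current payment = 219,400 × 10.375%/12 / (1 − (1+0.0086458)^−120) = $2,945.14.
Refinanced payment = 201,495.42 × 0.0082292 / (1 − (1+0.0082292)^−120) = $2,648.85.
Monthly savings = $2,945.14 − $2,648.85 = $296.29.
Break-even = $4,700.00 / $296.29 = 15.86 → 16 months.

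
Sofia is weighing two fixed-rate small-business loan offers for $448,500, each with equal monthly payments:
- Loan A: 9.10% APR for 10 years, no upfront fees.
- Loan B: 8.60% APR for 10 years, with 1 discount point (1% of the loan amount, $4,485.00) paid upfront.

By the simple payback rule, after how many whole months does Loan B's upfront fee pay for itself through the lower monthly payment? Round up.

38 months

Loan A: monthly rate = 9.1%/12 = 0.0075833; payment = 448,500 × 0.0075833 / (1 − (1+0.0075833)^−120) = $5,705.71.
Loan B: at 8.60% the monthly rate is 0.0071667, so the payment is 448,500 × 0.0071667 / (1 − 1.0071667^−120) = $5,584.77.
Monthly savings = $5,705.71 − $5,584.77 = $120.94.
Break-even = $4,485.00 / $120.94 = 37.08 → 38 months.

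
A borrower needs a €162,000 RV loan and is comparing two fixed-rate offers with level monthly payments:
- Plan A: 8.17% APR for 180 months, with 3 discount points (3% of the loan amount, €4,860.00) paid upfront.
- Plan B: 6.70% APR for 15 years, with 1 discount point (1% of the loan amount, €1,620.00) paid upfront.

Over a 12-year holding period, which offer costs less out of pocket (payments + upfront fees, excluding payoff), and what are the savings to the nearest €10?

Plan B by €22,680

Plan A: monthly rate = 8.17%/12 = 0.0068083; payment = 162,000 × 0.0068083 / (1 − (1+0.0068083)^−180) = €1,564.10.
Plan B: monthly rate = 6.7%/12 = 0.0055833; payment = 162,000 × 0.0055833 / (1 − (1+0.0055833)^−180) = €1,429.07.
Over 144 months: Plan A costs 144 × €1,564.10 + €4,860.00 = €230,090.40; Plan B costs 144 × €1,429.07 + €1,620.00 = €207,406.08.
Plan B is cheaper by €230,090.40 − €207,406.08 = €22,684.32.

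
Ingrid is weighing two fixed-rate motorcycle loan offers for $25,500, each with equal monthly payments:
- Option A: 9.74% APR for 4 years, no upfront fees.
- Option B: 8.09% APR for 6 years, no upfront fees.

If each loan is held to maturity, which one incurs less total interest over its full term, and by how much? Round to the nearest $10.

Option A: monthly rate = 9.74%/12 = 0.0081167; payment = 25,500 × 0.0081167 / (1 − (1+0.0081167)^−48) = $643.57.
Total interest on Option A = 48 × $643.57 − $25,500 = $5,391.36.
Option B: at 8.09% the monthly rate is 0.0067417, so the payment is 25,500 × 0.0067417 / (1 − 1.0067417^−72) = $448.22.
Total interest on Option B = 72 × $448.22 − $25,500 = $6,771.84.
Option A is lower by $1,380.48.

Option A by $1,380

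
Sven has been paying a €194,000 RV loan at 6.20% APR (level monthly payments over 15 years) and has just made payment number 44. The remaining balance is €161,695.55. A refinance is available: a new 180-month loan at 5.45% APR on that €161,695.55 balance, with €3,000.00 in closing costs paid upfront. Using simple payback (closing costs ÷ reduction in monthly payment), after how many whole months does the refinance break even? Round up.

9 months

Current payment = 194,000 × 6.2%/12 / (1 − (1+0.0051667)^−180) = €1,658.12.
Refinanced payment = 161,695.55 × 0.0045417 / (1 − (1+0.0045417)^−180) = €1,316.90.
Monthly savings = €1,658.12 − €1,316.90 = €341.22.
Break-even = €3,000.00 / €341.22 = 8.79 → 9 months.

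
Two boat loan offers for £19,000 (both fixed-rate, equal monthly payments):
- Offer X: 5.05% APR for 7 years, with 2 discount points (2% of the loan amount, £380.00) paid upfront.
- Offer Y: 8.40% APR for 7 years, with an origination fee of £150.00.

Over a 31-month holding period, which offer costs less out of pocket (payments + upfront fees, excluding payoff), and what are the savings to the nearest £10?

Offer X by £730

Offer X: at 5.05% the monthly rate is 0.0042083, so the payment is 19,000 × 0.0042083 / (1 − 1.0042083^−84) = £268.99.
Offer Y: at 8.40% the monthly rate is 0.0070000, so the payment is 19,000 × 0.0070000 / (1 − 1.0070000^−84) = £299.94.
Over 31 months: Offer X costs 31 × £268.99 + £380.00 = £8,718.69; Offer Y costs 31 × £299.94 + £150.00 = £9,448.14.
Offer X is cheaper by £9,448.14 − £8,718.69 = £729.45.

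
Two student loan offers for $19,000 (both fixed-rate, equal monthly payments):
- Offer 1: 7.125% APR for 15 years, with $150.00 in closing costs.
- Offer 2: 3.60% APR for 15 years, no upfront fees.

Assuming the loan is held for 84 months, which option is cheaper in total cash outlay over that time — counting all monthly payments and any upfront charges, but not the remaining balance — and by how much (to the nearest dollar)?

Offer 2 by $3,119

Offer 1: monthly rate = 7.125%/12 = 0.0059375; payment = 19,000 × 0.0059375 / (1 − (1+0.0059375)^−180) = $172.11.
Offer 2: at 3.60% the monthly rate is 0.0030000, so the payment is 19,000 × 0.0030000 / (1 − 1.0030000^−180) = $136.76.
Over 84 months: Offer 1 costs 84 × $172.11 + $150.00 = $14,607.24; Offer 2 costs 84 × $136.76 = $11,487.84.
Offer 2 is cheaper by $14,607.24 − $11,487.84 = $3,119.40.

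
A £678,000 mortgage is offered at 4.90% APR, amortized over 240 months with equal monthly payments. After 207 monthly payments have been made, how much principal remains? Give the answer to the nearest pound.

£136,728

With monthly rate i = 4.9%/12 = 0.0040833, the balance after k of n payments is P · [(1+i)^n − (1+i)^k] / [(1+i)^n − 1].
(1+0.0040833)^240 = 2.65914488 and (1+0.0040833)^207 = 2.32455579, so the balance is 678,000 × (2.65914488 − 2.32455579) / (2.65914488 − 1) = £136,727.90.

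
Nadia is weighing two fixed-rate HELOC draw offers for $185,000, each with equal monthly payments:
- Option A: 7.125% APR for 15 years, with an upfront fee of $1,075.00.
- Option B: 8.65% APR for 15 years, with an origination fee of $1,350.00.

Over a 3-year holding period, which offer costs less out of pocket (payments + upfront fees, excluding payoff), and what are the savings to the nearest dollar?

Option A: at 7.125% the monthly rate is 0.0059375, so the payment is 185,000 × 0.0059375 / (1 − 1.0059375^−180) = $1,675.79.
Option B: monthly rate = 8.65%/12 = 0.0072083; payment = 185,000 × 0.0072083 / (1 − (1+0.0072083)^−180) = $1,838.07.
Over 36 months: Option A costs 36 × $1,675.79 + $1,075.00 = $61,403.44; Option B costs 36 × $1,838.07 + $1,350.00 = $67,520.52.
Option A is cheaper by $67,520.52 − $61,403.44 = $6,117.08.

Option A by $6,117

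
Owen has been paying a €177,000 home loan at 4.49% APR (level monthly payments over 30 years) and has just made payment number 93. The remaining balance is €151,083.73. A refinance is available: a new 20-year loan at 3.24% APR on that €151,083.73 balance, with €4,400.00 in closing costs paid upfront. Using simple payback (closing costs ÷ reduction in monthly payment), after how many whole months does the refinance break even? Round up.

112 months

Current payment = 177,000 × 4.49%/12 / (1 − (1+0.0037417)^−360) = €895.78.
Refinanced payment = 151,083.73 × 0.0027000 / (1 − (1+0.0027000)^−240) = €856.17.
Monthly savings = €895.78 − €856.17 = €39.61.
Break-even = €4,400.00 / €39.61 = 111.08 → 112 months.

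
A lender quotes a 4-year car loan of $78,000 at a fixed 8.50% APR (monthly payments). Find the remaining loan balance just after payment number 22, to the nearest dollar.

$45,507

With monthly rate i = 8.5%/12 = 0.0070833, the balance after k of n payments is P · [(1+i)^n − (1+i)^k] / [(1+i)^n − 1].
(1+0.0070833)^48 = 1.40326475 and (1+0.0070833)^22 = 1.16798964, so the balance is 78,000 × (1.40326475 − 1.16798964) / (1.40326475 − 1) = $45,507.22.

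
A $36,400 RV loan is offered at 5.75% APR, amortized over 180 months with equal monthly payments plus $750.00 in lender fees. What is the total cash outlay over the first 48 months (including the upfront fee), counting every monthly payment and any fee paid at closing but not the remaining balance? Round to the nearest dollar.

$15,259

At 5.75% the monthly rate is 0.0047917, so the payment is 36,400 × 0.0047917 / (1 − 1.0047917^−180) = $302.27.
Total outlay = 48 × $302.27 + $750.00 = $15,258.96.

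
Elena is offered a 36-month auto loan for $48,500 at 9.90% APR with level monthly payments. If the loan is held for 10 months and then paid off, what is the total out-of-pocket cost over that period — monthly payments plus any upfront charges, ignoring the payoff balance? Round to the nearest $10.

$15,630

Monthly rate = 9.9%/12 = 0.0082500; payment = 48,500 × 0.0082500 / (1 − (1+0.0082500)^−36) = $1,562.68.
Total outlay = 10 × $1,562.68 = $15,626.80.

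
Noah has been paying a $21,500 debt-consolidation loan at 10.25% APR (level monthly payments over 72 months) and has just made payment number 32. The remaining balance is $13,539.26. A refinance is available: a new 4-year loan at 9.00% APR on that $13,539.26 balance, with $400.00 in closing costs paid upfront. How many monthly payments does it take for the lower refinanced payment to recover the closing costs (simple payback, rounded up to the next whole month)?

Current payment = 21,500 × 10.25%/12 / (1 − (1+0.0085417)^−72) = $401.02.
Refinanced payment = 13,539.26 × 0.0075000 / (1 − (1+0.0075000)^−48) = $336.93.
Monthly savings = $401.02 − $336.93 = $64.09.
Break-even = $400.00 / $64.09 = 6.24 → 7 months.

7 months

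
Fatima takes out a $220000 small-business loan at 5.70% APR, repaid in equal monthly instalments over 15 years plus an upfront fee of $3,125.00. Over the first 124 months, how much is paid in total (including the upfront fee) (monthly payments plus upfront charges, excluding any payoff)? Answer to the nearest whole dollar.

At 5.70% the monthly rate is 0.0047500, so the payment is 220,000 × 0.0047500 / (1 − 1.0047500^−180) = $1,821.02.
Total outlay = 124 × $1,821.02 + $3,125.00 = $228,931.48.

$228,931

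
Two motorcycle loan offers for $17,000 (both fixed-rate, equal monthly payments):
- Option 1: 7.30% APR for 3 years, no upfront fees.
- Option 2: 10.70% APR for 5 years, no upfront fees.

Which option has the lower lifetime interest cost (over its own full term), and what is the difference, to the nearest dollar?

Option 1: at 7.30% the monthly rate is 0.0060833, so the payment is 17,000 × 0.0060833 / (1 − 1.0060833^−36) = $527.25.
Total interest on Option 1 = 36 × $527.25 − $17,000 = $1,981.00.
Option 2: monthly rate = 10.7%/12 = 0.0089167; payment = 17,000 × 0.0089167 / (1 − (1+0.0089167)^−60) = $367.08.
Total interest on Option 2 = 60 × $367.08 − $17,000 = $5,024.80.
Option 1 is lower by $3,043.80.

Option 1 by $3,044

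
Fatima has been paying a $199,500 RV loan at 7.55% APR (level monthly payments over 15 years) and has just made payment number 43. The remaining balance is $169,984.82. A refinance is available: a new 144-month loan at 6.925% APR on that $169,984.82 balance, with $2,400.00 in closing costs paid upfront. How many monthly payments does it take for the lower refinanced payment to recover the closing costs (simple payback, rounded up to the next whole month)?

22 months

Current payment = 199,500 × 7.55%/12 / (1 − (1+0.0062917)^−180) = $1,855.06.
Refinanced payment = 169,984.82 × 0.0057708 / (1 − (1+0.0057708)^−144) = $1,741.30.
Monthly savings = $1,855.06 − $1,741.30 = $113.76.
Break-even = $2,400.00 / $113.76 = 21.10 → 22 months.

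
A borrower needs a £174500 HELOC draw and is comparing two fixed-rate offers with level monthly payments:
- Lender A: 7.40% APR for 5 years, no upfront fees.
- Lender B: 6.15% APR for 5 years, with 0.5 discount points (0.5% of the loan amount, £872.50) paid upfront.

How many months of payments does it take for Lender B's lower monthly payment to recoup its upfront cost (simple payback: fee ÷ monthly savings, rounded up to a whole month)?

Lender A: monthly rate = 7.4%/12 = 0.0061667; payment = 174,500 × 0.0061667 / (1 − (1+0.0061667)^−60) = £3,488.34.
Lender B: at 6.15% the monthly rate is 0.0051250, so the payment is 174,500 × 0.0051250 / (1 − 1.0051250^−60) = £3,385.76.
Monthly savings = £3,488.34 − £3,385.76 = £102.58.
Break-even = £872.50 / £102.58 = 8.51 → 9 months.

9 months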